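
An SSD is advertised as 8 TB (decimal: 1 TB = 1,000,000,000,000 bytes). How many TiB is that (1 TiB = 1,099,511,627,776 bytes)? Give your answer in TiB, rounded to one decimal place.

7.3 TiB

8 TB = 8 × 10^12 bytes = 8,000,000,000,000 bytes
1 TiB = 1,099,511,627,776 bytes
8,000,000,000,000 / 1,099,511,627,776 = 7.3 TiB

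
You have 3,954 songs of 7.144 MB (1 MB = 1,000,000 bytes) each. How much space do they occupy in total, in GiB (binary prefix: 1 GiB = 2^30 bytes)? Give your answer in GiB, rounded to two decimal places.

Total = 3,954 × 7.144 MB = 28247.376 MB
= 28247.376 × 1,000,000 bytes = 28,247,376,000 bytes
1 GiB = 1,073,741,824 bytes
28,247,376,000 / 1,073,741,824 = 26.31 GiB

26.31 GiB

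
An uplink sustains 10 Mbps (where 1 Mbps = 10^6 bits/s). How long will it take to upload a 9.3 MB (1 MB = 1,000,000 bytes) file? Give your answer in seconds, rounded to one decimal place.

9.3 MB = 9,300,000 bytes = 74,400,000 bits
10 Mbps = 10,000,000 bits/s
time = 74,400,000 / 10,000,000 = 7.4 s

7.4 seconds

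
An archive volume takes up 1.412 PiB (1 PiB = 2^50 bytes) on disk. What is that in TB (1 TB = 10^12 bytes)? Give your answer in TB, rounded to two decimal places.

1,589.77 TB

1.412 PiB = 1.412 × 2^50 bytes = 1,589,770,668,461,785.088 bytes
1 TB = 10^12 bytes = 1,000,000,000,000 bytes
1,589,770,668,461,785.088 / 1,000,000,000,000 = 1,589.77 TB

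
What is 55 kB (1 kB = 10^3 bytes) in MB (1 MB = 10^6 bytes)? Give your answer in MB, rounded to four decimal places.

55 kB = 55 × 10^3 bytes = 55,000 bytes
1 MB = 10^6 bytes = 1,000,000 bytes
55,000 / 1,000,000 = 0.0550 MB

0.0550 MB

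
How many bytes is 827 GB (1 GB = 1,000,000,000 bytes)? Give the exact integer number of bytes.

827 × 1,000,000,000 = 827,000,000,000 bytes  (1 GB = 10^9 bytes)

827,000,000,000 bytes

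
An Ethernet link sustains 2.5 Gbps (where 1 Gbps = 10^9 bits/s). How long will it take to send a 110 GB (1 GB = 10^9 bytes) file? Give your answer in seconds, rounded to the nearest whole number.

110 GB = 110,000,000,000 bytes = 880,000,000,000 bits
2.5 Gbps = 2,500,000,000 bits/s
time = 880,000,000,000 / 2,500,000,000 = 352 s

352 seconds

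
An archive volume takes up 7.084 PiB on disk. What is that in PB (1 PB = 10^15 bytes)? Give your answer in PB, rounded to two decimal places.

7.084 PiB × 1,125,899,906,842,624 bytes/PiB = 7,975,874,940,073,148.416 bytes
1 PB = 1,000,000,000,000,000 bytes
7,975,874,940,073,148.416 / 1,000,000,000,000,000 = 7.98 PB

7.98 PB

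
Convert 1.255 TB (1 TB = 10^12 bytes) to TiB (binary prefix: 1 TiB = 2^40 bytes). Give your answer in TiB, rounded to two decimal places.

1.14 TiB

1.255 TB = 1.255 × 10^12 bytes = 1,255,000,000,000 bytes
1 TiB = 2^40 bytes = 1,099,511,627,776 bytes
1,255,000,000,000 / 1,099,511,627,776 = 1.14 TiB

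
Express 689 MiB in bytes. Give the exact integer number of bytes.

689 × 1,048,576 = 722,468,864 bytes

722,468,864 bytes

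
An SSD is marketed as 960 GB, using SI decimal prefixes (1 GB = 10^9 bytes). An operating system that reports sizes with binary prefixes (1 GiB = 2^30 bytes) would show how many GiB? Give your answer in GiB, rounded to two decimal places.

894.07 GiB

960 GB × 1,000,000,000 bytes/GB = 960,000,000,000 bytes
1 GiB = 2^30 bytes = 1,073,741,824 bytes
960,000,000,000 / 1,073,741,824 = 894.07 GiB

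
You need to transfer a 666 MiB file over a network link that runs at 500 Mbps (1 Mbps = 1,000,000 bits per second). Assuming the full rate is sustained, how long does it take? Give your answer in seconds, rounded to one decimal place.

666 MiB = 698,351,616 bytes = 5,586,812,928 bits
500 Mbps = 500,000,000 bits/s
time = 5,586,812,928 / 500,000,000 = 11.2 s

11.2 seconds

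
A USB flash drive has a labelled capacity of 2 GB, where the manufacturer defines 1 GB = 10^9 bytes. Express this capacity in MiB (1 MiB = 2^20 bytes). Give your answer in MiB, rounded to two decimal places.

2 GB = 2 × 10^9 bytes = 2,000,000,000 bytes
1 MiB = 2^20 bytes = 1,048,576 bytes
2,000,000,000 / 1,048,576 = 1,907.35 MiB

1,907.35 MiB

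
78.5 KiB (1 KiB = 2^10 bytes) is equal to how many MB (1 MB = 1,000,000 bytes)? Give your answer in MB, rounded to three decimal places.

0.080 MB

78.5 KiB × 1,024 bytes/KiB = 80,384 bytes
1 MB = 1,000,000 bytes
80,384 / 1,000,000 = 0.080 MB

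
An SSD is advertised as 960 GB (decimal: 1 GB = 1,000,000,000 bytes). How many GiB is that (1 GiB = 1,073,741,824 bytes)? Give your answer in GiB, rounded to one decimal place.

960 GB = 960 × 10^9 bytes = 960,000,000,000 bytes
1 GiB = 1,073,741,824 bytes
960,000,000,000 / 1,073,741,824 = 894.1 GiB

894.1 GiB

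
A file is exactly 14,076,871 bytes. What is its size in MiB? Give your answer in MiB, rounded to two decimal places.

13.42 MiB

14,076,871 bytes given.
1 MiB = 1,048,576 bytes
14,076,871 / 1,048,576 = 13.42 MiB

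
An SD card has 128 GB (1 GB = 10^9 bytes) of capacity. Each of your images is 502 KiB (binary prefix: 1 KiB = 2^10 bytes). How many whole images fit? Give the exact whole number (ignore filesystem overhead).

Capacity: 128 GB = 128,000,000,000 bytes
Per item: 502 KiB = 514,048 bytes
⌊128,000,000,000 / 514,048⌋ = 249,003

249,003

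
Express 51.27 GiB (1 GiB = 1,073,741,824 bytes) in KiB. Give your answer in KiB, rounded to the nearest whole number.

51.27 GiB = 51.27 × 2^30 bytes = 55,050,743,316.48 bytes
1 KiB = 2^10 bytes = 1,024 bytes
55,050,743,316.48 / 1,024 = 53,760,492 KiB

53,760,492 KiB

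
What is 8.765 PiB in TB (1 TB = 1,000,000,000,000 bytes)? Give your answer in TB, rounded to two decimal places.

9,868.51 TB

8.765 PiB = 8.765 × 2^50 bytes = 9,868,512,683,475,599.36 bytes
1 TB = 1,000,000,000,000 bytes
9,868,512,683,475,599.36 / 1,000,000,000,000 = 9,868.51 TB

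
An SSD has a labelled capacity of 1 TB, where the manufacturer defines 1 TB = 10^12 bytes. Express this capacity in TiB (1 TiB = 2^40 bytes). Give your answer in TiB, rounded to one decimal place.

0.9 TiB

1 TB = 1 × 10^12 bytes = 1,000,000,000,000 bytes
1 TiB = 2^40 bytes = 1,099,511,627,776 bytes
1,000,000,000,000 / 1,099,511,627,776 = 0.9 TiB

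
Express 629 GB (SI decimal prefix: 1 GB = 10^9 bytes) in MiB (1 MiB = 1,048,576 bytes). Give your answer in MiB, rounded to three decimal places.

629 GB = 629 × 10^9 bytes = 629,000,000,000 bytes
1 MiB = 1,048,576 bytes
629,000,000,000 / 1,048,576 = 599,861.145 MiB

599,861.145 MiB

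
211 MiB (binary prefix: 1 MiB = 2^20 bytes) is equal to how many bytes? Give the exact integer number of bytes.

221,249,536 bytes

211 × 1,048,576 = 221,249,536 bytes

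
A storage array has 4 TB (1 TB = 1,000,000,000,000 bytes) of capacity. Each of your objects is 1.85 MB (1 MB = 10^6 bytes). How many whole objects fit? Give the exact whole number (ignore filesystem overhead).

Capacity: 4 TB = 4,000,000,000,000 bytes
Per item: 1.85 MB = 1,850,000 bytes
⌊4,000,000,000,000 / 1,850,000⌋ = 2,162,162

2,162,162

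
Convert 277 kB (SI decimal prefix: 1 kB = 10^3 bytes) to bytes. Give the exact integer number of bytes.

277,000 bytes

277 × 1,000 = 277,000 bytes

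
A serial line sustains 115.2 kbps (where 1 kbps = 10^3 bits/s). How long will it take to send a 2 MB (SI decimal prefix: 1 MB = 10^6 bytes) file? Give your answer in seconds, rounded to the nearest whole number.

139 seconds

2 MB = 2,000,000 bytes = 16,000,000 bits
115.2 kbps = 115,200 bits/s
time = 16,000,000 / 115,200 = 139 s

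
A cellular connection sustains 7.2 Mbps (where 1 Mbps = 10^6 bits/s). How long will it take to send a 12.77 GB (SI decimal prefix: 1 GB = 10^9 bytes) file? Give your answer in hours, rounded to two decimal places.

3.94 hours

12.77 GB = 12,770,000,000 bytes = 102,160,000,000 bits
7.2 Mbps = 7,200,000 bits/s
time = 102,160,000,000 / 7,200,000 = 14,188.8889 s
14,188.8889 s / 3600 = 3.94 hours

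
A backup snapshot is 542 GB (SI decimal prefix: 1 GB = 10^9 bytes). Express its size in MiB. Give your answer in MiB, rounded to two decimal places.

516,891.48 MiB

542 GB = 542 × 10^9 bytes = 542,000,000,000 bytes
1 MiB = 1,048,576 bytes
542,000,000,000 / 1,048,576 = 516,891.48 MiB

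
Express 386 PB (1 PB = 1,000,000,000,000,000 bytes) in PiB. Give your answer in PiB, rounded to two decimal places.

386 PB × 1,000,000,000,000,000 bytes/PB = 386,000,000,000,000,000 bytes
1 PiB = 1,125,899,906,842,624 bytes
386,000,000,000,000,000 / 1,125,899,906,842,624 = 342.84 PiB

342.84 PiB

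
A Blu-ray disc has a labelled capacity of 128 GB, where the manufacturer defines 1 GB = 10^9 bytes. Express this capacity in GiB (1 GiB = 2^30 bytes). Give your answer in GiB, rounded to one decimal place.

128 GB × 1,000,000,000 bytes/GB = 128,000,000,000 bytes
1 GiB = 2^30 bytes = 1,073,741,824 bytes
128,000,000,000 / 1,073,741,824 = 119.2 GiB

119.2 GiB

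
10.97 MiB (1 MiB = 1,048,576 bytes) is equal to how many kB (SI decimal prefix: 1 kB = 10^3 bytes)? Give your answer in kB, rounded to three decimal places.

10.97 MiB = 10.97 × 2^20 bytes = 11,502,878.72 bytes
1 kB = 1,000 bytes
11,502,878.72 / 1,000 = 11,502.879 kB

11,502.879 kB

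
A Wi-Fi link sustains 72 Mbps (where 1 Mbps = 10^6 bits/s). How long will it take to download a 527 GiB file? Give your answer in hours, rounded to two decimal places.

527 GiB = 565,861,941,248 bytes = 4,526,895,529,984 bits
72 Mbps = 72,000,000 bits/s
time = 4,526,895,529,984 / 72,000,000 = 62,873.5490 s
62,873.5490 s / 3600 = 17.46 hours

17.46 hours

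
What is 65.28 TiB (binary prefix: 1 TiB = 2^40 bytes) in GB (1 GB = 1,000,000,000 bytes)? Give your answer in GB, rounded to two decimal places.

65.28 TiB = 65.28 × 2^40 bytes = 71,776,119,061,217.28 bytes
1 GB = 10^9 bytes = 1,000,000,000 bytes
71,776,119,061,217.28 / 1,000,000,000 = 71,776.12 GB

71,776.12 GB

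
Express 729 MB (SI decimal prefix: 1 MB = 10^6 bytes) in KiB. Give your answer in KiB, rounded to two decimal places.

711,914.06 KiB

729 MB × 1,000,000 bytes/MB = 729,000,000 bytes
1 KiB = 1,024 bytes
729,000,000 / 1,024 = 711,914.06 KiB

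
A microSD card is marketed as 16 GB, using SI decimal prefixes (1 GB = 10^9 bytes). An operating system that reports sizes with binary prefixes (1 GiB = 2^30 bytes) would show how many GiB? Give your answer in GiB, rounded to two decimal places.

16 GB = 16 × 10^9 bytes = 16,000,000,000 bytes
1 GiB = 2^30 bytes = 1,073,741,824 bytes
16,000,000,000 / 1,073,741,824 = 14.90 GiB

14.90 GiB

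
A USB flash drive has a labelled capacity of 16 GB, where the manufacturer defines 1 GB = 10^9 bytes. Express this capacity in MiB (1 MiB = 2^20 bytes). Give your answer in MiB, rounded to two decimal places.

16 GB = 16 × 10^9 bytes = 16,000,000,000 bytes
1 MiB = 1,048,576 bytes
16,000,000,000 / 1,048,576 = 15,258.79 MiB

15,258.79 MiB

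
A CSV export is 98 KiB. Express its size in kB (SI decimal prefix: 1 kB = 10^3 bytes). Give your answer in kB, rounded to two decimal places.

98 KiB = 98 × 2^10 bytes = 100,352 bytes
1 kB = 10^3 bytes = 1,000 bytes
100,352 / 1,000 = 100.35 kB

100.35 kB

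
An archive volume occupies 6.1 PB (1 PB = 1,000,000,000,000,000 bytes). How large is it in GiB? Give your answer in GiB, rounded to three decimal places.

5,681,067.705 GiB

6.1 PB × 1,000,000,000,000,000 bytes/PB = 6,100,000,000,000,000 bytes
1 GiB = 2^30 bytes = 1,073,741,824 bytes
6,100,000,000,000,000 / 1,073,741,824 = 5,681,067.705 GiB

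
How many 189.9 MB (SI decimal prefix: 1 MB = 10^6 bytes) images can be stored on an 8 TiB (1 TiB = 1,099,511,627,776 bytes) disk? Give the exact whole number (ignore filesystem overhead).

Capacity: 8 TiB = 8,796,093,022,208 bytes
Per item: 189.9 MB = 189,900,000 bytes
⌊8,796,093,022,208 / 189,900,000⌋ = 46,319

46,319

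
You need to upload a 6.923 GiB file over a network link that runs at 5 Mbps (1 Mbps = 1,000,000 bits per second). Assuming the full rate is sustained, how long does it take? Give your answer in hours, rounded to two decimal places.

6.923 GiB = 7,433,514,647.552 bytes = 59,468,117,180.416 bits
5 Mbps = 5,000,000 bits/s
time = 59,468,117,180.416 / 5,000,000 = 11,893.6234 s
11,893.6234 s / 3600 = 3.30 hours

3.30 hours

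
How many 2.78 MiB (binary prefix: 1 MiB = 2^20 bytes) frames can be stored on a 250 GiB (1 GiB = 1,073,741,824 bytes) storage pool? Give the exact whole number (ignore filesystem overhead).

92,086

Capacity: 250 GiB = 268,435,456,000 bytes
Per item: 2.78 MiB = 2,915,041.28 bytes
⌊268,435,456,000 / 2,915,041.28⌋ = 92,086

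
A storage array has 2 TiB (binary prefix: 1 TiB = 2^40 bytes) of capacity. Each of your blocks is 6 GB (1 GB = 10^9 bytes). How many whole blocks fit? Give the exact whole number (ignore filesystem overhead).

366

Capacity: 2 TiB = 2,199,023,255,552 bytes
Per item: 6 GB = 6,000,000,000 bytes
⌊2,199,023,255,552 / 6,000,000,000⌋ = 366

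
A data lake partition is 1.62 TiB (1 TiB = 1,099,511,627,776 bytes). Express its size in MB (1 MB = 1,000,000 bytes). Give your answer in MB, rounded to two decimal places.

1,781,208.84 MB

1.62 TiB = 1.62 × 2^40 bytes = 1,781,208,836,997.12 bytes
1 MB = 1,000,000 bytes
1,781,208,836,997.12 / 1,000,000 = 1,781,208.84 MB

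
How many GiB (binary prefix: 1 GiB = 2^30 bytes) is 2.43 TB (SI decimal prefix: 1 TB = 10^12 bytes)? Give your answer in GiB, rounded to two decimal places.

2,263.11 GiB

2.43 TB × 1,000,000,000,000 bytes/TB = 2,430,000,000,000 bytes
1 GiB = 1,073,741,824 bytes
2,430,000,000,000 / 1,073,741,824 = 2,263.11 GiB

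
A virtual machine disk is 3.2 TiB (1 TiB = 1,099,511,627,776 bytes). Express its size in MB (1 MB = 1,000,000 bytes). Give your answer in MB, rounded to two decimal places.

3,518,437.21 MB

3.2 TiB × 1,099,511,627,776 bytes/TiB = 3,518,437,208,883.2 bytes
1 MB = 1,000,000 bytes
3,518,437,208,883.2 / 1,000,000 = 3,518,437.21 MB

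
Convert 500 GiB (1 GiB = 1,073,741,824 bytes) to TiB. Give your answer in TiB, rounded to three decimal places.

0.488 TiB

500 GiB = 500 × 2^30 bytes = 536,870,912,000 bytes
1 TiB = 1,099,511,627,776 bytes
536,870,912,000 / 1,099,511,627,776 = 0.488 TiB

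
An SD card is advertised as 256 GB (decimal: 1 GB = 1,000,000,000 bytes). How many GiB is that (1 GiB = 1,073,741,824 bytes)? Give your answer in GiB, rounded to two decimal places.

256 GB = 256 × 10^9 bytes = 256,000,000,000 bytes
1 GiB = 1,073,741,824 bytes
256,000,000,000 / 1,073,741,824 = 238.42 GiB

238.42 GiB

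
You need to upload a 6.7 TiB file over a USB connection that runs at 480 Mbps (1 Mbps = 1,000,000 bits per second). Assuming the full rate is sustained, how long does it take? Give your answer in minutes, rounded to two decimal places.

2,046.31 minutes

6.7 TiB = 7,366,727,906,099.2 bytes = 58,933,823,248,793.6 bits
480 Mbps = 480,000,000 bits/s
time = 58,933,823,248,793.6 / 480,000,000 = 122,778.798 s
122,778.798 s / 60 = 2,046.31 minutes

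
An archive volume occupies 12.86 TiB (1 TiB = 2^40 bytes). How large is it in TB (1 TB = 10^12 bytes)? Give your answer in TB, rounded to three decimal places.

14.140 TB

12.86 TiB × 1,099,511,627,776 bytes/TiB = 14,139,719,533,199.36 bytes
1 TB = 10^12 bytes = 1,000,000,000,000 bytes
14,139,719,533,199.36 / 1,000,000,000,000 = 14.140 TB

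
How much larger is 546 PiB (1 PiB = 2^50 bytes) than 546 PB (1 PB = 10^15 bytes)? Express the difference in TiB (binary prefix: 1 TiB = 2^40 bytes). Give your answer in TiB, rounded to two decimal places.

546 PiB = 546 × 1,125,899,906,842,624 = 614,741,349,136,072,704 bytes
546 PB = 546 × 1,000,000,000,000,000 = 546,000,000,000,000,000 bytes
difference = 68,741,349,136,072,704 bytes
68,741,349,136,072,704 / 1,099,511,627,776 = 62,519.89 TiB

62,519.89 TiB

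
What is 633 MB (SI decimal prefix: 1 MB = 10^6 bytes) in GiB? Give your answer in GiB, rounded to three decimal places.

0.590 GiB

633 MB × 1,000,000 bytes/MB = 633,000,000 bytes
1 GiB = 2^30 bytes = 1,073,741,824 bytes
633,000,000 / 1,073,741,824 = 0.590 GiB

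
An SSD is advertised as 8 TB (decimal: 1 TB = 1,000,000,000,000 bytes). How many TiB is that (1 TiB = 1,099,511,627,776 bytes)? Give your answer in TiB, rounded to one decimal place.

7.3 TiB

8 TB = 8 × 10^12 bytes = 8,000,000,000,000 bytes
1 TiB = 1,099,511,627,776 bytes
8,000,000,000,000 / 1,099,511,627,776 = 7.3 TiB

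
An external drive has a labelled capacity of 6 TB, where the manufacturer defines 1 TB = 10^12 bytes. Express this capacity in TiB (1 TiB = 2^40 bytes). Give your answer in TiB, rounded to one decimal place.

6 TB × 1,000,000,000,000 bytes/TB = 6,000,000,000,000 bytes
1 TiB = 1,099,511,627,776 bytes
6,000,000,000,000 / 1,099,511,627,776 = 5.5 TiB

5.5 TiB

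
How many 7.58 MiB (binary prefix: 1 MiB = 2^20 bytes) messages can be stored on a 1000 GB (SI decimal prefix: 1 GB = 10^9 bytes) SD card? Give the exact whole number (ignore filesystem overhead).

125,814

Capacity: 1000 GB = 1,000,000,000,000 bytes
Per item: 7.58 MiB = 7,948,206.08 bytes
⌊1,000,000,000,000 / 7,948,206.08⌋ = 125,814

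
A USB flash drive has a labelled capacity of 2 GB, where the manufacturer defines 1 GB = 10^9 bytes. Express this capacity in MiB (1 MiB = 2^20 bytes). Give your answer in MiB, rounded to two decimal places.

2 GB = 2 × 10^9 bytes = 2,000,000,000 bytes
1 MiB = 2^20 bytes = 1,048,576 bytes
2,000,000,000 / 1,048,576 = 1,907.35 MiB

1,907.35 MiB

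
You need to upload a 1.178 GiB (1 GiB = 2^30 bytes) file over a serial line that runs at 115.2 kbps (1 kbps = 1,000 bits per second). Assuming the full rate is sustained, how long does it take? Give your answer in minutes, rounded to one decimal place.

1.178 GiB = 1,264,867,868.672 bytes = 10,118,942,949.376 bits
115.2 kbps = 115,200 bits/s
time = 10,118,942,949.376 / 115,200 = 87,838.05 s
87,838.05 s / 60 = 1,464.0 minutes

1,464.0 minutes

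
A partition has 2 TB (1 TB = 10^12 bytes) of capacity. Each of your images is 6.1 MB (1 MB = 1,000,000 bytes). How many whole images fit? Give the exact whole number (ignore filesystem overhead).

327,868

Capacity: 2 TB = 2,000,000,000,000 bytes
Per item: 6.1 MB = 6,100,000 bytes
⌊2,000,000,000,000 / 6,100,000⌋ = 327,868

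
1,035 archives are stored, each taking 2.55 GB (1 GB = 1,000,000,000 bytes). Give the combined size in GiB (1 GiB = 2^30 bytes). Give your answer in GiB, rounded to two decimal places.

Total = 1,035 × 2.55 GB = 2639.25 GB
= 2639.25 × 1,000,000,000 bytes = 2,639,250,000,000 bytes
1 GiB = 1,073,741,824 bytes
2,639,250,000,000 / 1,073,741,824 = 2,457.99 GiB

2,457.99 GiB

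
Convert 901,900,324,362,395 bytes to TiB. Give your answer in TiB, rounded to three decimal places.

820.274 TiB

901,900,324,362,395 bytes given.
1 TiB = 1,099,511,627,776 bytes
901,900,324,362,395 / 1,099,511,627,776 = 820.274 TiB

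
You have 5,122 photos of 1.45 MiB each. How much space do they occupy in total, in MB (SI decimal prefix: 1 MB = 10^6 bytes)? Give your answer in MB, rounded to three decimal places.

7,787.669 MB

Total = 5,122 × 1.45 MiB = 7426.9 MiB
= 7426.9 × 1,048,576 bytes = 7,787,669,094.4 bytes
1 MB = 1,000,000 bytes
7,787,669,094.4 / 1,000,000 = 7,787.669 MB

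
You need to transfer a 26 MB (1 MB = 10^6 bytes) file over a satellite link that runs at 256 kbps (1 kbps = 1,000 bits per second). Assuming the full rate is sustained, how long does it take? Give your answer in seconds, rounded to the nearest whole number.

26 MB = 26,000,000 bytes = 208,000,000 bits
256 kbps = 256,000 bits/s
time = 208,000,000 / 256,000 = 813 s

813 seconds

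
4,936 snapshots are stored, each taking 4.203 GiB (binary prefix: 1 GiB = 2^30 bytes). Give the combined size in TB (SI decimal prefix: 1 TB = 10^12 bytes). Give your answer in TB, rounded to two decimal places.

Total = 4,936 × 4.203 GiB = 20746.008 GiB
= 20746.008 × 1,073,741,824 bytes = 22,275,856,470,638.592 bytes
1 TB = 1,000,000,000,000 bytes
22,275,856,470,638.592 / 1,000,000,000,000 = 22.28 TB

22.28 TB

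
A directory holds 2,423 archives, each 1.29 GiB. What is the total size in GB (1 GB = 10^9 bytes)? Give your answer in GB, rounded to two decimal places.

Total = 2,423 × 1.29 GiB = 3125.67 GiB
= 3125.67 × 1,073,741,824 bytes = 3,356,162,607,022.08 bytes
1 GB = 1,000,000,000 bytes
3,356,162,607,022.08 / 1,000,000,000 = 3,356.16 GB

3,356.16 GB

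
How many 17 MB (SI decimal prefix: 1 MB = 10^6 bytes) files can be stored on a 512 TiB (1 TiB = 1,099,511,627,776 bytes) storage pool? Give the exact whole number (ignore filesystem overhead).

33,114,703

Capacity: 512 TiB = 562,949,953,421,312 bytes
Per item: 17 MB = 17,000,000 bytes
⌊562,949,953,421,312 / 17,000,000⌋ = 33,114,703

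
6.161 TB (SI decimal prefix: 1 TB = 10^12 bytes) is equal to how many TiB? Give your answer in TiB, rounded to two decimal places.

5.60 TiB

6.161 TB = 6.161 × 10^12 bytes = 6,161,000,000,000 bytes
1 TiB = 1,099,511,627,776 bytes
6,161,000,000,000 / 1,099,511,627,776 = 5.60 TiB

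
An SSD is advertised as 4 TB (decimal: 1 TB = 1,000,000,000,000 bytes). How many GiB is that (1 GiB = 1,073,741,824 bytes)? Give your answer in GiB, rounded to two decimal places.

3,725.29 GiB

4 TB × 1,000,000,000,000 bytes/TB = 4,000,000,000,000 bytes
1 GiB = 2^30 bytes = 1,073,741,824 bytes
4,000,000,000,000 / 1,073,741,824 = 3,725.29 GiB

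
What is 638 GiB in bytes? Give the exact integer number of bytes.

638 × 1,073,741,824 = 685,047,283,712 bytes  (1 GiB = 2^30 bytes)

685,047,283,712 bytes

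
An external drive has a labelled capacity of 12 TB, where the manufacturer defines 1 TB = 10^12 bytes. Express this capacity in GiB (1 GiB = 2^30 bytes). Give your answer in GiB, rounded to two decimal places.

11,175.87 GiB

12 TB × 1,000,000,000,000 bytes/TB = 12,000,000,000,000 bytes
1 GiB = 1,073,741,824 bytes
12,000,000,000,000 / 1,073,741,824 = 11,175.87 GiB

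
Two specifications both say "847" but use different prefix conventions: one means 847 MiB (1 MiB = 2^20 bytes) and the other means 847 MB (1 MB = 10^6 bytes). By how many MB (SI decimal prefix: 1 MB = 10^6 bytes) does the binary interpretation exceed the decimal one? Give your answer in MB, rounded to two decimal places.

41.14 MB

847 MiB = 847 × 1,048,576 = 888,143,872 bytes
847 MB = 847 × 1,000,000 = 847,000,000 bytes
difference = 41,143,872 bytes
41,143,872 / 1,000,000 = 41.14 MB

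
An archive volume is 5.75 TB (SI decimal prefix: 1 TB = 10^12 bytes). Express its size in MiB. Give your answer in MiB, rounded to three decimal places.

5.75 TB × 1,000,000,000,000 bytes/TB = 5,750,000,000,000 bytes
1 MiB = 2^20 bytes = 1,048,576 bytes
5,750,000,000,000 / 1,048,576 = 5,483,627.319 MiB

5,483,627.319 MiB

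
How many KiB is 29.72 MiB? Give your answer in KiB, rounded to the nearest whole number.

29.72 MiB × 1,048,576 bytes/MiB = 31,163,678.72 bytes
1 KiB = 2^10 bytes = 1,024 bytes
31,163,678.72 / 1,024 = 30,433 KiB

30,433 KiB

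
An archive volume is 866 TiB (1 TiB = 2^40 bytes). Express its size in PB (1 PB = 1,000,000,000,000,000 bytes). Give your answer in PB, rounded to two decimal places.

0.95 PB

866 TiB = 866 × 2^40 bytes = 952,177,069,654,016 bytes
1 PB = 10^15 bytes = 1,000,000,000,000,000 bytes
952,177,069,654,016 / 1,000,000,000,000,000 = 0.95 PB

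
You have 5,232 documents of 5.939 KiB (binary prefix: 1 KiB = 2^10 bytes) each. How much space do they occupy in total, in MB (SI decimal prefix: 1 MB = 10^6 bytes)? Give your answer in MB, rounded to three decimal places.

31.819 MB

Total = 5,232 × 5.939 KiB = 31072.848 KiB
= 31072.848 × 1,024 bytes = 31,818,596.352 bytes
1 MB = 1,000,000 bytes
31,818,596.352 / 1,000,000 = 31.819 MB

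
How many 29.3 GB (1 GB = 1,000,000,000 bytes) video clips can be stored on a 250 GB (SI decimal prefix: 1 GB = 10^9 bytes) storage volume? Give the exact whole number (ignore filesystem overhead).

Capacity: 250 GB = 250,000,000,000 bytes
Per item: 29.3 GB = 29,300,000,000 bytes
⌊250,000,000,000 / 29,300,000,000⌋ = 8

8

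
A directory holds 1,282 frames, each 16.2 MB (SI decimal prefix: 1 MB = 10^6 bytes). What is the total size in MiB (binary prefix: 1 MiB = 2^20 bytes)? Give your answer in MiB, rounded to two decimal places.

Total = 1,282 × 16.2 MB = 20768.4 MB
= 20768.4 × 1,000,000 bytes = 20,768,400,000 bytes
1 MiB = 1,048,576 bytes
20,768,400,000 / 1,048,576 = 19,806.29 MiB

19,806.29 MiB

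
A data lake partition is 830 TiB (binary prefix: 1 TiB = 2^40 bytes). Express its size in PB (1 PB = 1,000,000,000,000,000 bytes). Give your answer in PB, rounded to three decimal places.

830 TiB = 830 × 2^40 bytes = 912,594,651,054,080 bytes
1 PB = 10^15 bytes = 1,000,000,000,000,000 bytes
912,594,651,054,080 / 1,000,000,000,000,000 = 0.913 PB

0.913 PB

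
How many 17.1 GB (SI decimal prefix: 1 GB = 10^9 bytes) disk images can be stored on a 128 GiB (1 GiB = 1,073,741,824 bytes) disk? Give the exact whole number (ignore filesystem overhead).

8

Capacity: 128 GiB = 137,438,953,472 bytes
Per item: 17.1 GB = 17,100,000,000 bytes
⌊137,438,953,472 / 17,100,000,000⌋ = 8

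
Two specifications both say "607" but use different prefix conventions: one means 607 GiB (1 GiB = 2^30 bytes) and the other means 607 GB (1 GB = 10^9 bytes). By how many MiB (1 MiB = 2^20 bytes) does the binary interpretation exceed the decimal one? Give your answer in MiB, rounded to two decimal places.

42,687.69 MiB

607 GiB = 607 × 1,073,741,824 = 651,761,287,168 bytes
607 GB = 607 × 1,000,000,000 = 607,000,000,000 bytes
difference = 44,761,287,168 bytes
44,761,287,168 / 1,048,576 = 42,687.69 MiB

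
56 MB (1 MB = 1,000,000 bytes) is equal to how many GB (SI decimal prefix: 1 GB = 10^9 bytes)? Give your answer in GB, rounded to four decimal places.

0.0560 GB

56 MB × 1,000,000 bytes/MB = 56,000,000 bytes
1 GB = 10^9 bytes = 1,000,000,000 bytes
56,000,000 / 1,000,000,000 = 0.0560 GB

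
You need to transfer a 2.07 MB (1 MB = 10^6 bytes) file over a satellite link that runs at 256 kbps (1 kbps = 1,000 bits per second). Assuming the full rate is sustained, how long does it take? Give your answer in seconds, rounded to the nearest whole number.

2.07 MB = 2,070,000 bytes = 16,560,000 bits
256 kbps = 256,000 bits/s
time = 16,560,000 / 256,000 = 65 s

65 seconds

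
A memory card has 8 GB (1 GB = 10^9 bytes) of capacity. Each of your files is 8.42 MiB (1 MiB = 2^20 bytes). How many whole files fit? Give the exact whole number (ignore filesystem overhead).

Capacity: 8 GB = 8,000,000,000 bytes
Per item: 8.42 MiB = 8,829,009.92 bytes
⌊8,000,000,000 / 8,829,009.92⌋ = 906

906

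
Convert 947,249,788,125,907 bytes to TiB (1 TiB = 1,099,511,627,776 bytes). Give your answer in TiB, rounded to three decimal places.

947,249,788,125,907 bytes given.
1 TiB = 2^40 bytes = 1,099,511,627,776 bytes
947,249,788,125,907 / 1,099,511,627,776 = 861.519 TiB

861.519 TiB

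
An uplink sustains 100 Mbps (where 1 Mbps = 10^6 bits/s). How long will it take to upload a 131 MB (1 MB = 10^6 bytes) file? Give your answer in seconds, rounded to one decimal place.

10.5 seconds

131 MB = 131,000,000 bytes = 1,048,000,000 bits
100 Mbps = 100,000,000 bits/s
time = 1,048,000,000 / 100,000,000 = 10.5 s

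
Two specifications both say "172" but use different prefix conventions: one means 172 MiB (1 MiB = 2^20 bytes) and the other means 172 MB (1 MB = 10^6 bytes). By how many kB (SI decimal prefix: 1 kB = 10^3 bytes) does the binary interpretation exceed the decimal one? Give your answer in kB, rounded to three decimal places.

172 MiB = 172 × 1,048,576 = 180,355,072 bytes
172 MB = 172 × 1,000,000 = 172,000,000 bytes
difference = 8,355,072 bytes
8,355,072 / 1,000 = 8,355.072 kB

8,355.072 kB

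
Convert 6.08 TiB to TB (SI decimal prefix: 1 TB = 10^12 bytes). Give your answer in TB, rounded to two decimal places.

6.69 TB

6.08 TiB = 6.08 × 2^40 bytes = 6,685,030,696,878.08 bytes
1 TB = 10^12 bytes = 1,000,000,000,000 bytes
6,685,030,696,878.08 / 1,000,000,000,000 = 6.69 TB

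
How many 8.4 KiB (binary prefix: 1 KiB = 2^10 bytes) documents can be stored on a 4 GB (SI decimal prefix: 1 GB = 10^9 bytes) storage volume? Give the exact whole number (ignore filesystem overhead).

Capacity: 4 GB = 4,000,000,000 bytes
Per item: 8.4 KiB = 8,601.6 bytes
⌊4,000,000,000 / 8,601.6⌋ = 465,029

465,029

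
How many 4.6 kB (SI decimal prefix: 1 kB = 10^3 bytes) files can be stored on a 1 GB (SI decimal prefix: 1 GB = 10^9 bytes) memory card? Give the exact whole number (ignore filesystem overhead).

Capacity: 1 GB = 1,000,000,000 bytes
Per item: 4.6 kB = 4,600 bytes
⌊1,000,000,000 / 4,600⌋ = 217,391

217,391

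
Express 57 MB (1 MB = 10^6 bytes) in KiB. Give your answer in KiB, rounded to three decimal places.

57 MB × 1,000,000 bytes/MB = 57,000,000 bytes
1 KiB = 2^10 bytes = 1,024 bytes
57,000,000 / 1,024 = 55,664.063 KiB

55,664.063 KiB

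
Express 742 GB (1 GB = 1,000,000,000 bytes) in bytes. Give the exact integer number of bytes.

742,000,000,000 bytes

742 × 1,000,000,000 = 742,000,000,000 bytes  (1 GB = 10^9 bytes)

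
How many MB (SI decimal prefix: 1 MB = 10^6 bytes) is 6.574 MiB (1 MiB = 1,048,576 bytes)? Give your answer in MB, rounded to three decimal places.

6.574 MiB = 6.574 × 2^20 bytes = 6,893,338.624 bytes
1 MB = 10^6 bytes = 1,000,000 bytes
6,893,338.624 / 1,000,000 = 6.893 MB

6.893 MB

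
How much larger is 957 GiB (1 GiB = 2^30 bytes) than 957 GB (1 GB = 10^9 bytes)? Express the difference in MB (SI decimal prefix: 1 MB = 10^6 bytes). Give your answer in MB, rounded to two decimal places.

957 GiB = 957 × 1,073,741,824 = 1,027,570,925,568 bytes
957 GB = 957 × 1,000,000,000 = 957,000,000,000 bytes
difference = 70,570,925,568 bytes
70,570,925,568 / 1,000,000 = 70,570.93 MB

70,570.93 MB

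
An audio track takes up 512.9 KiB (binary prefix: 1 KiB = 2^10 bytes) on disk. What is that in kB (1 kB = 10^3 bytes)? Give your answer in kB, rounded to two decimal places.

525.21 kB

512.9 KiB × 1,024 bytes/KiB = 525,209.6 bytes
1 kB = 10^3 bytes = 1,000 bytes
525,209.6 / 1,000 = 525.21 kB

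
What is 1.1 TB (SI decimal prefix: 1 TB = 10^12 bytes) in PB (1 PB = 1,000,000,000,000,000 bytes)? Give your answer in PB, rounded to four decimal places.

1.1 TB = 1.1 × 10^12 bytes = 1,100,000,000,000 bytes
1 PB = 1,000,000,000,000,000 bytes
1,100,000,000,000 / 1,000,000,000,000,000 = 0.0011 PB

0.0011 PB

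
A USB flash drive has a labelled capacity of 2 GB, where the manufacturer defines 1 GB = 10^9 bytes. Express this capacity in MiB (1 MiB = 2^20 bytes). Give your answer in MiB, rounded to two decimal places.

1,907.35 MiB

2 GB × 1,000,000,000 bytes/GB = 2,000,000,000 bytes
1 MiB = 1,048,576 bytes
2,000,000,000 / 1,048,576 = 1,907.35 MiB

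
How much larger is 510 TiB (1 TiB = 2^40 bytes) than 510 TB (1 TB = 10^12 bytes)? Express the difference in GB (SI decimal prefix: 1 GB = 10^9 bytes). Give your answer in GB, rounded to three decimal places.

510 TiB = 510 × 1,099,511,627,776 = 560,750,930,165,760 bytes
510 TB = 510 × 1,000,000,000,000 = 510,000,000,000,000 bytes
difference = 50,750,930,165,760 bytes
50,750,930,165,760 / 1,000,000,000 = 50,750.930 GB

50,750.930 GB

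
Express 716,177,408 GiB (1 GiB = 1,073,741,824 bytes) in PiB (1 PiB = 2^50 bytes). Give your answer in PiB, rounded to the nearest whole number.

683 PiB

716,177,408 GiB × 1,073,741,824 bytes/GiB = 768,989,636,373,512,192 bytes
1 PiB = 2^50 bytes = 1,125,899,906,842,624 bytes
768,989,636,373,512,192 / 1,125,899,906,842,624 = 683 PiB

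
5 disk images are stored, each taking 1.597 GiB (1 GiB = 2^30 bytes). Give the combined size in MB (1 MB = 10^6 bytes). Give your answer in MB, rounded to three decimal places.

8,573.828 MB

Total = 5 × 1.597 GiB = 7.985 GiB
= 7.985 × 1,073,741,824 bytes = 8,573,828,464.64 bytes
1 MB = 1,000,000 bytes
8,573,828,464.64 / 1,000,000 = 8,573.828 MB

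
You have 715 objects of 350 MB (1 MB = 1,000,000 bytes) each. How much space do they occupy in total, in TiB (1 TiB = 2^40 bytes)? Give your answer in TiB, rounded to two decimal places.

Total = 715 × 350 MB = 250,250 MB
= 250,250 × 1,000,000 bytes = 250,250,000,000 bytes
1 TiB = 1,099,511,627,776 bytes
250,250,000,000 / 1,099,511,627,776 = 0.23 TiB

0.23 TiB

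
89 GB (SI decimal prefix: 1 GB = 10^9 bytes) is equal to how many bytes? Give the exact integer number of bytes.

89,000,000,000 bytes

89 × 1,000,000,000 = 89,000,000,000 bytes  (1 GB = 10^9 bytes)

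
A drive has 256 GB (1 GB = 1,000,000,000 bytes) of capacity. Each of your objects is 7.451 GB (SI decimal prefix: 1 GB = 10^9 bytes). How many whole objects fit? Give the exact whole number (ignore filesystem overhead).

34

Capacity: 256 GB = 256,000,000,000 bytes
Per item: 7.451 GB = 7,451,000,000 bytes
⌊256,000,000,000 / 7,451,000,000⌋ = 34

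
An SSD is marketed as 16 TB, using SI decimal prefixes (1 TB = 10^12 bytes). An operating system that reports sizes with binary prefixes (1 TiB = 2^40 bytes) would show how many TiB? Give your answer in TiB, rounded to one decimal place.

14.6 TiB

16 TB × 1,000,000,000,000 bytes/TB = 16,000,000,000,000 bytes
1 TiB = 2^40 bytes = 1,099,511,627,776 bytes
16,000,000,000,000 / 1,099,511,627,776 = 14.6 TiB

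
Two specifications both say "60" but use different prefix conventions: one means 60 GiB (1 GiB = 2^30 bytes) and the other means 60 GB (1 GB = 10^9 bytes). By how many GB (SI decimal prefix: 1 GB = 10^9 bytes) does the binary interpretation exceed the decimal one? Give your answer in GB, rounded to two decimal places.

4.42 GB

60 GiB = 60 × 1,073,741,824 = 64,424,509,440 bytes
60 GB = 60 × 1,000,000,000 = 60,000,000,000 bytes
difference = 4,424,509,440 bytes
4,424,509,440 / 1,000,000,000 = 4.42 GB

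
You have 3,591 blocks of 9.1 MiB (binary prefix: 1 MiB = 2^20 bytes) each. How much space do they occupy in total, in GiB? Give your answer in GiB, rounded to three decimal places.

Total = 3,591 × 9.1 MiB = 32678.1 MiB
= 32678.1 × 1,048,576 bytes = 34,265,471,385.6 bytes
1 GiB = 1,073,741,824 bytes
34,265,471,385.6 / 1,073,741,824 = 31.912 GiB

31.912 GiB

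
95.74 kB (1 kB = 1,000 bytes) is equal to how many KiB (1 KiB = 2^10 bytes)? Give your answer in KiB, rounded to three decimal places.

95.74 kB = 95.74 × 10^3 bytes = 95,740 bytes
1 KiB = 1,024 bytes
95,740 / 1,024 = 93.496 KiB

93.496 KiB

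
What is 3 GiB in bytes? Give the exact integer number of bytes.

3 × 1,073,741,824 = 3,221,225,472 bytes  (1 GiB = 2^30 bytes)

3,221,225,472 bytes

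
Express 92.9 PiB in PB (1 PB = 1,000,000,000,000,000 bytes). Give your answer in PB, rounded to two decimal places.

104.60 PB

92.9 PiB = 92.9 × 2^50 bytes = 104,596,101,345,679,769.6 bytes
1 PB = 1,000,000,000,000,000 bytes
104,596,101,345,679,769.6 / 1,000,000,000,000,000 = 104.60 PB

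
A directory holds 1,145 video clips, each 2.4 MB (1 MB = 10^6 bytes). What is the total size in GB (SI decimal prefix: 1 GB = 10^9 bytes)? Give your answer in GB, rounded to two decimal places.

Total = 1,145 × 2.4 MB = 2748 MB
= 2748 × 1,000,000 bytes = 2,748,000,000 bytes
1 GB = 1,000,000,000 bytes
2,748,000,000 / 1,000,000,000 = 2.75 GB

2.75 GB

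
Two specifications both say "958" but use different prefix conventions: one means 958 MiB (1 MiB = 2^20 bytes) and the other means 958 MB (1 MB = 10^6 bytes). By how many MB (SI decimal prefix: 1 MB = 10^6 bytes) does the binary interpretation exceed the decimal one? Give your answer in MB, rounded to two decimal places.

958 MiB = 958 × 1,048,576 = 1,004,535,808 bytes
958 MB = 958 × 1,000,000 = 958,000,000 bytes
difference = 46,535,808 bytes
46,535,808 / 1,000,000 = 46.54 MB

46.54 MB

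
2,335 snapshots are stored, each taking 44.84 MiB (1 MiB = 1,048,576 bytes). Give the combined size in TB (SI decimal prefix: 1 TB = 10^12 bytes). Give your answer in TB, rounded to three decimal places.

Total = 2,335 × 44.84 MiB = 104701.4 MiB
= 104701.4 × 1,048,576 bytes = 109,787,375,206.4 bytes
1 TB = 1,000,000,000,000 bytes
109,787,375,206.4 / 1,000,000,000,000 = 0.110 TB

0.110 TB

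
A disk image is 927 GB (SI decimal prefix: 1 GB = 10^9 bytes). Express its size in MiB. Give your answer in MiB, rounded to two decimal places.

927 GB = 927 × 10^9 bytes = 927,000,000,000 bytes
1 MiB = 1,048,576 bytes
927,000,000,000 / 1,048,576 = 884,056.09 MiB

884,056.09 MiB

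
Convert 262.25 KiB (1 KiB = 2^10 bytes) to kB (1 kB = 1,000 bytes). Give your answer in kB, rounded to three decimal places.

268.544 kB

262.25 KiB = 262.25 × 2^10 bytes = 268,544 bytes
1 kB = 1,000 bytes
268,544 / 1,000 = 268.544 kB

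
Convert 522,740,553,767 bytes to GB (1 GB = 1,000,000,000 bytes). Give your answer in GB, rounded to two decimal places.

522.74 GB

522,740,553,767 bytes given.
1 GB = 10^9 bytes = 1,000,000,000 bytes
522,740,553,767 / 1,000,000,000 = 522.74 GB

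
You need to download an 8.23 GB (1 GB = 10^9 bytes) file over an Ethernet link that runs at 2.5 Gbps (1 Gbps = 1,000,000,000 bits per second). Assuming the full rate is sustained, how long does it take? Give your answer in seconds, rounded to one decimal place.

8.23 GB = 8,230,000,000 bytes = 65,840,000,000 bits
2.5 Gbps = 2,500,000,000 bits/s
time = 65,840,000,000 / 2,500,000,000 = 26.3 s

26.3 seconds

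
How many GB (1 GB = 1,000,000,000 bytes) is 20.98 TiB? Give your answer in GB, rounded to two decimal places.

23,067.75 GB

20.98 TiB × 1,099,511,627,776 bytes/TiB = 23,067,753,950,740.48 bytes
1 GB = 10^9 bytes = 1,000,000,000 bytes
23,067,753,950,740.48 / 1,000,000,000 = 23,067.75 GB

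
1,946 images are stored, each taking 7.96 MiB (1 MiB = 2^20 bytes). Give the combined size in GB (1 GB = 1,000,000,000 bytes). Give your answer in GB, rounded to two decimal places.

Total = 1,946 × 7.96 MiB = 15490.16 MiB
= 15490.16 × 1,048,576 bytes = 16,242,610,012.16 bytes
1 GB = 1,000,000,000 bytes
16,242,610,012.16 / 1,000,000,000 = 16.24 GB

16.24 GB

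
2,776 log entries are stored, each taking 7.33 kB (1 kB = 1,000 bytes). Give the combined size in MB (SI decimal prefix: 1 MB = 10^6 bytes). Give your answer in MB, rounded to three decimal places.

20.348 MB

Total = 2,776 × 7.33 kB = 20348.08 kB
= 20348.08 × 1,000 bytes = 20,348,080 bytes
1 MB = 1,000,000 bytes
20,348,080 / 1,000,000 = 20.348 MB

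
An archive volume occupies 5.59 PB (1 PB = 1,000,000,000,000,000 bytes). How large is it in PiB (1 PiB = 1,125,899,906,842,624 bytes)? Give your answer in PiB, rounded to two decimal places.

4.96 PiB

5.59 PB × 1,000,000,000,000,000 bytes/PB = 5,590,000,000,000,000 bytes
1 PiB = 2^50 bytes = 1,125,899,906,842,624 bytes
5,590,000,000,000,000 / 1,125,899,906,842,624 = 4.96 PiB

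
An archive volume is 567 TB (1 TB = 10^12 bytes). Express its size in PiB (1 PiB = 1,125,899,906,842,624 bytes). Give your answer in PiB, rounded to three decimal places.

567 TB = 567 × 10^12 bytes = 567,000,000,000,000 bytes
1 PiB = 1,125,899,906,842,624 bytes
567,000,000,000,000 / 1,125,899,906,842,624 = 0.504 PiB

0.504 PiB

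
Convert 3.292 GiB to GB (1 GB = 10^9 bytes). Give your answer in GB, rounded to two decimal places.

3.53 GB

3.292 GiB × 1,073,741,824 bytes/GiB = 3,534,758,084.608 bytes
1 GB = 10^9 bytes = 1,000,000,000 bytes
3,534,758,084.608 / 1,000,000,000 = 3.53 GB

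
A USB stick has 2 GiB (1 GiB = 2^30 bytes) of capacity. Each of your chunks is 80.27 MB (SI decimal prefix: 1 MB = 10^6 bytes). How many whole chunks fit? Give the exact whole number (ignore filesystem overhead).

Capacity: 2 GiB = 2,147,483,648 bytes
Per item: 80.27 MB = 80,270,000 bytes
⌊2,147,483,648 / 80,270,000⌋ = 26

26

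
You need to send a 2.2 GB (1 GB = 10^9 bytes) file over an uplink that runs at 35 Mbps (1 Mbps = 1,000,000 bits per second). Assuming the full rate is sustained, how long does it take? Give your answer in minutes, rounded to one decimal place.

8.4 minutes

2.2 GB = 2,200,000,000 bytes = 17,600,000,000 bits
35 Mbps = 35,000,000 bits/s
time = 17,600,000,000 / 35,000,000 = 502.86 s
502.86 s / 60 = 8.4 minutes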